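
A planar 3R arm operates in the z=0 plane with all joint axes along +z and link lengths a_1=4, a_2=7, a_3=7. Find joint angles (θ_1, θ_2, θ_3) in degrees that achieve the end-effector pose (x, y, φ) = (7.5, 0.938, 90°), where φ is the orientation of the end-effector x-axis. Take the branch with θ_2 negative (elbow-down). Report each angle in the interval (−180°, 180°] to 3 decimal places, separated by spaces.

wrist centre = target − a_3·(cos φ, sin φ) = (7.5000, -6.0620)
cos θ_2 = (92.9978−4²−7²)/(2·4·7) = 0.5000; θ_2 = -60.0025° (elbow-down)
β = atan2(-6.0620,7.5000) = -38.9475°; ψ = atan2(-6.0623,7.4997) = -38.9500°
θ_1 = β − ψ = 0.0025°
θ_3 = φ − θ_1 − θ_2 = 150.0000° (wrapped to (-180°,180°])

0.003 -60.003 150.000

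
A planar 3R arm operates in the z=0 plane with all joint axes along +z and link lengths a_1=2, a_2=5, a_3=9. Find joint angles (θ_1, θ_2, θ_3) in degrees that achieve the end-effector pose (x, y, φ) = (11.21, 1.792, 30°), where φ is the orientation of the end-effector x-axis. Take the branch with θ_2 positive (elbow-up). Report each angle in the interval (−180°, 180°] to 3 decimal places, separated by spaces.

-134.991 119.997 44.994

wrist centre = target − a_3·(cos φ, sin φ) = (3.4158, -2.7080)
cos θ_2 = (19.0008−2²−5²)/(2·2·5) = -0.5000; θ_2 = 119.9975° (elbow-up)
β = atan2(-2.7080,3.4158) = -38.4071°; ψ = atan2(4.3302,-0.4998) = 96.5841°
θ_1 = β − ψ = -134.9913°
θ_3 = φ − θ_1 − θ_2 = 44.9938° (wrapped to (-180°,180°])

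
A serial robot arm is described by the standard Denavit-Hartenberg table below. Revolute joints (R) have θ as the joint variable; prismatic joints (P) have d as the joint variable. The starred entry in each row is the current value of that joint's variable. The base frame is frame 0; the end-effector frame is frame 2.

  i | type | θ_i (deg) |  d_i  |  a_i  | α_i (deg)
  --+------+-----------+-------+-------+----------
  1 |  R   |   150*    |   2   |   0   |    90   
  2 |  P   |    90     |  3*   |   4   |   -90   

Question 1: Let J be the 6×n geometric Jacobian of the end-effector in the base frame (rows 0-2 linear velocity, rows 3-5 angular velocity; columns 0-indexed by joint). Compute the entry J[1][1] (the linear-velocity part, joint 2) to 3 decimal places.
0.866

prismatic axis z_1 = (0.5000,0.8660,0.0000)
J_v[:, 1] = z_1; J_ω[:, 1] = (0,0,0)
entry J[1][1] = 0.8660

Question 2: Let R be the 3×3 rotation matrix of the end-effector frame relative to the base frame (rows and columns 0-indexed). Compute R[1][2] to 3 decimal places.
End-effector z-axis (col 2 of R) = (0.8660,-0.5000,0.0000)
R[1][2] = -0.5000

-0.500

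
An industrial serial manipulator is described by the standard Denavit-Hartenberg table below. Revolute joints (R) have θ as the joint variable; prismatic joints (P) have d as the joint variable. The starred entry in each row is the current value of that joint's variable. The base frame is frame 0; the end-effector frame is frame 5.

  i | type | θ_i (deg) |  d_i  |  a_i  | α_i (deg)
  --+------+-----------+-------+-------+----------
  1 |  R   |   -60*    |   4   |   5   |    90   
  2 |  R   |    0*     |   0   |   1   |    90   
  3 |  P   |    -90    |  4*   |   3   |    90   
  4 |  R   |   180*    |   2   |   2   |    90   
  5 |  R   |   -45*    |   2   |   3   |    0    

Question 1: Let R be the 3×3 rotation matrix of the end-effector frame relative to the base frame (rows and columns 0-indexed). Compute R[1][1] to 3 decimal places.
0.259

End-effector y-axis (col 1 of R) = (-0.9659,0.2588,-0.0000)
R[1][1] = 0.2588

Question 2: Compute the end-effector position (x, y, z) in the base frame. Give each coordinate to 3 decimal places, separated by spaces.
2.090 -5.862 -2.000

after link 1: o_1 = (2.5000, -4.3301, 4.0000)
after link 2: o_2 = (3.0000, -5.1962, 4.0000)
after link 3: o_3 = (5.5981, -3.6962, -0.0000)
after link 4: o_4 = (2.8660, -2.9641, -0.0000)
after link 5: o_5 = (2.0896, -5.8619, -2.0000)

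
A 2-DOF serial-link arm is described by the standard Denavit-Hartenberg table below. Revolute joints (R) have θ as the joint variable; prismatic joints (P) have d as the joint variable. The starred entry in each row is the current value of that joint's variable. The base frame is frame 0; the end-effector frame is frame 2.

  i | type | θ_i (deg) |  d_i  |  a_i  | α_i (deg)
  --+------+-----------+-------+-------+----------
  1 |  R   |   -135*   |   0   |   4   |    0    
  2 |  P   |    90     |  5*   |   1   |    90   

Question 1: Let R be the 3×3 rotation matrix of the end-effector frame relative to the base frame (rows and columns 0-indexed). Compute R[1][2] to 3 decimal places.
-0.707

End-effector z-axis (col 2 of R) = (-0.7071,-0.7071,0.0000)
R[1][2] = -0.7071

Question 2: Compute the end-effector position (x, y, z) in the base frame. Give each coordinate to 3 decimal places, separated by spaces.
after link 1: o_1 = (-2.8284, -2.8284, 0.0000)
after link 2: o_2 = (-2.1213, -3.5355, 5.0000)

-2.121 -3.536 5.000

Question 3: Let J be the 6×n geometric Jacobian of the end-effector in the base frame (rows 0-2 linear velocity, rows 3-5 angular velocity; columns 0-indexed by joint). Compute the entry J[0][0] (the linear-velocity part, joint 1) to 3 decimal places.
axis z_0 = ẑ; lever o_n−o_0 = (-2.1213,-3.5355,5.0000)
cross product → J_v[:, 0] = (3.5355,-2.1213,0.0000)
J_ω[:, 0] = z_0
entry J[0][0] = 3.5355

3.536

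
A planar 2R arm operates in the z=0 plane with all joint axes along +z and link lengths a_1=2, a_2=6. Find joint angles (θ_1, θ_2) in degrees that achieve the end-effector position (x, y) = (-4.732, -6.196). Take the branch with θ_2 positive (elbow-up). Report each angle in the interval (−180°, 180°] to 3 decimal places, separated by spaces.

cos θ_2 = (60.7822−2²−6²)/(2·2·6) = 0.8659; θ_2 = 30.0113° (elbow-up)
β = atan2(-6.1960,-4.7320) = -127.3696°; ψ = atan2(3.0010,7.1956) = 22.6394°
θ_1 = β − ψ = -150.0090°

-150.009 30.011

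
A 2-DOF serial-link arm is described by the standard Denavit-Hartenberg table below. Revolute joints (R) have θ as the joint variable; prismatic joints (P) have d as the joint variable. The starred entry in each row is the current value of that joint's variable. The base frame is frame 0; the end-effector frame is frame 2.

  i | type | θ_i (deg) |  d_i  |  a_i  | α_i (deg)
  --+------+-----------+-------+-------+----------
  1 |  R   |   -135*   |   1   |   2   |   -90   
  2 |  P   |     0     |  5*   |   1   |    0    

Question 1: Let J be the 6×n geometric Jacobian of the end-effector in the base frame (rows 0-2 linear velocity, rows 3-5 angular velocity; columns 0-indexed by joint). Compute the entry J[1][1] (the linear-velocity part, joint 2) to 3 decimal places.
prismatic axis z_1 = (0.7071,-0.7071,0.0000)
J_v[:, 1] = z_1; J_ω[:, 1] = (0,0,0)
entry J[1][1] = -0.7071

-0.707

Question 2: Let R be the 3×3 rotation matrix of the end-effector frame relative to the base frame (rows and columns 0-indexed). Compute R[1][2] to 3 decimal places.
End-effector z-axis (col 2 of R) = (0.7071,-0.7071,0.0000)
R[1][2] = -0.7071

-0.707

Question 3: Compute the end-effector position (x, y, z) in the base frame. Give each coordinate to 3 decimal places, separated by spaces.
1.414 -5.657 1.000

after link 1: o_1 = (-1.4142, -1.4142, 1.0000)
after link 2: o_2 = (1.4142, -5.6569, 1.0000)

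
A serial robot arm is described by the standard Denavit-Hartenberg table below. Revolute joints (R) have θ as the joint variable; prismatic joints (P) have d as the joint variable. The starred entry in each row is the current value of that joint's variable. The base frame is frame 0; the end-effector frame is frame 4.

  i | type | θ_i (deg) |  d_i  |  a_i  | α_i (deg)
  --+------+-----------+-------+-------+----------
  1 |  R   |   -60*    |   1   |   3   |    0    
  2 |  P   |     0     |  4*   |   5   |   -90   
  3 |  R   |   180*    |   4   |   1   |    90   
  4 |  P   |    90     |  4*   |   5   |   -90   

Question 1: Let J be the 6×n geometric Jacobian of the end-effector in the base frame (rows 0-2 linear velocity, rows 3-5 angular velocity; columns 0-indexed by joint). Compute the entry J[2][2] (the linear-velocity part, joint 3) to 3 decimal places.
axis z_2 = (0.8660,0.5000,0.0000); lever o_n−o_2 = (7.2942,5.3660,-4.0000)
cross product → J_v[:, 2] = (-2.0000,3.4641,1.0000)
J_ω[:, 2] = z_2
entry J[2][2] = 1.0000

1.000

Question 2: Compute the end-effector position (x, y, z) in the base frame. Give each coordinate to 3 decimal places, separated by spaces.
11.294 -1.562 1.000

after link 1: o_1 = (1.5000, -2.5981, 1.0000)
after link 2: o_2 = (4.0000, -6.9282, 5.0000)
after link 3: o_3 = (6.9641, -4.0622, 5.0000)
after link 4: o_4 = (11.2942, -1.5622, 1.0000)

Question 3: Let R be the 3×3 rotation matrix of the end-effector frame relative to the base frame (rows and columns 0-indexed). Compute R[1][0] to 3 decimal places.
0.500

End-effector x-axis (col 0 of R) = (0.8660,0.5000,0.0000)
R[1][0] = 0.5000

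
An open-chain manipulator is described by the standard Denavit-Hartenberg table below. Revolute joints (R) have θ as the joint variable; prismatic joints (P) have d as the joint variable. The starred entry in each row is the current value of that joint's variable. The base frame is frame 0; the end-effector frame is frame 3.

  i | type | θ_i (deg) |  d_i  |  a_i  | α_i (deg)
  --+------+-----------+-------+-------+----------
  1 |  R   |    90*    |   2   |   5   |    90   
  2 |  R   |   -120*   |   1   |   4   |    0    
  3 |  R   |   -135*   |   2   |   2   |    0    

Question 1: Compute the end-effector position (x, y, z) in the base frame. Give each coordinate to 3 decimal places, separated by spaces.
after link 1: o_1 = (0.0000, 5.0000, 2.0000)
after link 2: o_2 = (1.0000, 3.0000, -1.4641)
after link 3: o_3 = (3.0000, 2.4824, 0.4678)

3.000 2.482 0.468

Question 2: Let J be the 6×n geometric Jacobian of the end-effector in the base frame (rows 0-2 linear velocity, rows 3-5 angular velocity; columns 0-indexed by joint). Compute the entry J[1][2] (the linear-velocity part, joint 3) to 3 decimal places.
axis z_2 = (1.0000,-0.0000,0.0000); lever o_n−o_2 = (2.0000,-0.5176,1.9319)
cross product → J_v[:, 2] = (-0.0000,-1.9319,-0.5176)
J_ω[:, 2] = z_2
entry J[1][2] = -1.9319

-1.932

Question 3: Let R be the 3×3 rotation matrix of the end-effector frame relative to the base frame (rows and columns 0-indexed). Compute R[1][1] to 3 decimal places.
End-effector y-axis (col 1 of R) = (-0.0000,-0.9659,-0.2588)
R[1][1] = -0.9659

-0.966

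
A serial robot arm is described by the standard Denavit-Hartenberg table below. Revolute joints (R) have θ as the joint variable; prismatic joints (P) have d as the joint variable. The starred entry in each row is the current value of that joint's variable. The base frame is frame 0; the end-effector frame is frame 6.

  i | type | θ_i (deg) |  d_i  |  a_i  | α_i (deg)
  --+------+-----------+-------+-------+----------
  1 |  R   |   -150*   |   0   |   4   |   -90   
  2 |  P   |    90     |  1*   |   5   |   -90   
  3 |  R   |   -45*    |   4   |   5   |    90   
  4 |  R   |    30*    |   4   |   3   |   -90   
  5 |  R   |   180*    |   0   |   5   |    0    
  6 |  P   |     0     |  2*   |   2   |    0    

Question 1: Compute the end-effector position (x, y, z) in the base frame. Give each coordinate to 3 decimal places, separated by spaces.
after link 1: o_1 = (-3.4641, -2.0000, 0.0000)
after link 2: o_2 = (-2.9641, -2.8660, -5.0000)
after link 3: o_3 = (2.2678, -3.9279, -8.5355)
after link 4: o_4 = (5.8996, -7.2184, -7.5442)
after link 5: o_5 = (2.2036, -5.8167, -4.4824)
after link 6: o_6 = (1.8716, -3.7777, -2.5505)

1.872 -3.778 -2.551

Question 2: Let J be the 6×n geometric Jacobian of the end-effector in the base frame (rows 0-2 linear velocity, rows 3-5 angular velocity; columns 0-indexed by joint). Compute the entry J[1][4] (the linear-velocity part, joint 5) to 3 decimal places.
-4.287

axis z_4 = (0.5732,0.7392,0.3536); lever o_n−o_4 = (-4.0279,3.4407,4.9937)
cross product → J_v[:, 4] = (2.4749,-4.2866,4.9497)
J_ω[:, 4] = z_4
entry J[1][4] = -4.2866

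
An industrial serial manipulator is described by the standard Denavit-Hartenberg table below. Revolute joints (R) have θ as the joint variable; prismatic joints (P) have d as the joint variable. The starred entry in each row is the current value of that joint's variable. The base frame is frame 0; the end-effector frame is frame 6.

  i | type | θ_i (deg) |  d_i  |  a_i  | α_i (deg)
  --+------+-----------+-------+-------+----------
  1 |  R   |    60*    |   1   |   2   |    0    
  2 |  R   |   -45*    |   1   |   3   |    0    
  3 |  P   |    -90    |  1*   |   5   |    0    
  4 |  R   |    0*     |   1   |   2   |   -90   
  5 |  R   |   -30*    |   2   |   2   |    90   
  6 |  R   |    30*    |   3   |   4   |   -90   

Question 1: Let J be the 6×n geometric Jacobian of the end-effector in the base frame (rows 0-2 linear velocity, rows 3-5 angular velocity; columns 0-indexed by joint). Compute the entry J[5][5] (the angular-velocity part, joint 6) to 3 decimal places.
axis z_5 = (-0.1294,0.4830,0.8660); lever o_n−o_5 = (2.3201,-0.9313,4.3301)
cross product → J_v[:, 5] = (2.8978,2.5696,-1.0000)
J_ω[:, 5] = z_5
entry J[5][5] = 0.8660

0.866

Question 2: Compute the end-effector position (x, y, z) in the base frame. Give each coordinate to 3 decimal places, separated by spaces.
after link 1: o_1 = (1.0000, 1.7321, 1.0000)
after link 2: o_2 = (3.8978, 2.5085, 2.0000)
after link 3: o_3 = (5.1919, -2.3211, 3.0000)
after link 4: o_4 = (5.7095, -4.2530, 4.0000)
after link 5: o_5 = (8.0897, -5.4084, 5.0000)
after link 6: o_6 = (10.4097, -6.3396, 9.3301)

10.410 -6.340 9.330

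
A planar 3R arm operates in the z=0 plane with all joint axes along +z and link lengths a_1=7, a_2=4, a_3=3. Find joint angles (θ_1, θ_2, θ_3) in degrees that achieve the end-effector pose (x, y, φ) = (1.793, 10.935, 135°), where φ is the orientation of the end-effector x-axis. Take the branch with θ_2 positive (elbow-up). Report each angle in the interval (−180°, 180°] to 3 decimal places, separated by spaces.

45.002 59.997 30.001

wrist centre = target − a_3·(cos φ, sin φ) = (3.9143, 8.8137)
cos θ_2 = (93.0029−7²−4²)/(2·7·4) = 0.5001; θ_2 = 59.9966° (elbow-up)
β = atan2(8.8137,3.9143) = 66.0531°; ψ = atan2(3.4640,9.0002) = 21.0506°
θ_1 = β − ψ = 45.0025°
θ_3 = φ − θ_1 − θ_2 = 30.0009° (wrapped to (-180°,180°])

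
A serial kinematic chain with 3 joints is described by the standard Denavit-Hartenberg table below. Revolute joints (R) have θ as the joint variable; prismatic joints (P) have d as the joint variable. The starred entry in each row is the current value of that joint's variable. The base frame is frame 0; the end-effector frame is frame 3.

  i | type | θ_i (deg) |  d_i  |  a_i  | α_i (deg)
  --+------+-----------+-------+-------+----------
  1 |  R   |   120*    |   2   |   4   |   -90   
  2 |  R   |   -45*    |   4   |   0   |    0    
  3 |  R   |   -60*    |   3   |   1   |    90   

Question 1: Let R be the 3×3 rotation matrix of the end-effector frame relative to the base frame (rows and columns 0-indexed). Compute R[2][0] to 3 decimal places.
0.966

End-effector x-axis (col 0 of R) = (0.1294,-0.2241,0.9659)
R[2][0] = 0.9659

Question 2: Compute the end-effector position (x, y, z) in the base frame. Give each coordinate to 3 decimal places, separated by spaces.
after link 1: o_1 = (-2.0000, 3.4641, 2.0000)
after link 2: o_2 = (-5.4641, 1.4641, 2.0000)
after link 3: o_3 = (-7.9328, -0.2600, 2.9659)

-7.933 -0.260 2.966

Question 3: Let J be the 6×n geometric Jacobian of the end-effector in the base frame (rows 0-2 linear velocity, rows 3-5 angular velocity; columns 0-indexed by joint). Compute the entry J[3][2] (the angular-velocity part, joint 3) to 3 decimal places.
axis z_2 = (-0.8660,-0.5000,0.0000); lever o_n−o_2 = (-2.4687,-1.7241,0.9659)
cross product → J_v[:, 2] = (-0.4830,0.8365,0.2588)
J_ω[:, 2] = z_2
entry J[3][2] = -0.8660

-0.866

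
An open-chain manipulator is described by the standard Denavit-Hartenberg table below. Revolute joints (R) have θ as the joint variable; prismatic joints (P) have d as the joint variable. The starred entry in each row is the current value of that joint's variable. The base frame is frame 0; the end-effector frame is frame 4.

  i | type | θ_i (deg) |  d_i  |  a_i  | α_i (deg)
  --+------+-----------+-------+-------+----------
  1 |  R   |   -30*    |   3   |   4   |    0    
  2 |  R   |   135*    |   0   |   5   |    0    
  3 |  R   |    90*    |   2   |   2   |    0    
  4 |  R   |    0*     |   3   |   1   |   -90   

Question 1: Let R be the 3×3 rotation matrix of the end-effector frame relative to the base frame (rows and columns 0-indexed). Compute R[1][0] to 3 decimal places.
-0.259

End-effector x-axis (col 0 of R) = (-0.9659,-0.2588,0.0000)
R[1][0] = -0.2588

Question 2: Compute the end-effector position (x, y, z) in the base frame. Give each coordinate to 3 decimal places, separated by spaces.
after link 1: o_1 = (3.4641, -2.0000, 3.0000)
after link 2: o_2 = (2.1700, 2.8296, 3.0000)
after link 3: o_3 = (0.2382, 2.3120, 5.0000)
after link 4: o_4 = (-0.7278, 2.0532, 8.0000)

-0.728 2.053 8.000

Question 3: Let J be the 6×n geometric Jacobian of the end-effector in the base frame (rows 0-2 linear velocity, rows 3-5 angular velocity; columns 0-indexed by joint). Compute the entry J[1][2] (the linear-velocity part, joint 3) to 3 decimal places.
axis z_2 = (0.0000,0.0000,1.0000); lever o_n−o_2 = (-2.8978,-0.7765,5.0000)
cross product → J_v[:, 2] = (0.7765,-2.8978,0.0000)
J_ω[:, 2] = z_2
entry J[1][2] = -2.8978

-2.898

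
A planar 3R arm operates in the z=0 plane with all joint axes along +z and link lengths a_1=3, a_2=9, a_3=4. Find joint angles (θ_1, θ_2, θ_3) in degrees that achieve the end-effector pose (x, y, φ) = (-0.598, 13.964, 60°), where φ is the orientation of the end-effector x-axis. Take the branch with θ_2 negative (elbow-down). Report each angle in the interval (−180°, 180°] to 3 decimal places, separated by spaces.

150.002 -60.003 -29.999

wrist centre = target − a_3·(cos φ, sin φ) = (-2.5980, 10.4999)
cos θ_2 = (116.9975−3²−9²)/(2·3·9) = 0.5000; θ_2 = -60.0031° (elbow-down)
β = atan2(10.4999,-2.5980) = 103.8976°; ψ = atan2(-7.7945,7.4996) = -46.1046°
θ_1 = β − ψ = 150.0022°
θ_3 = φ − θ_1 − θ_2 = -29.9991° (wrapped to (-180°,180°])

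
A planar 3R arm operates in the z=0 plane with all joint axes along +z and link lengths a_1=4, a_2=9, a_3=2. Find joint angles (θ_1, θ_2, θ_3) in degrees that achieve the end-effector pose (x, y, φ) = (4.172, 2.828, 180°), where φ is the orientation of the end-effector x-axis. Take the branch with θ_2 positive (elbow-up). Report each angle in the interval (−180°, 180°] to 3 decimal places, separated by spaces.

-85.757 134.997 130.760

wrist centre = target − a_3·(cos φ, sin φ) = (6.1720, 2.8280)
cos θ_2 = (46.0912−4²−9²)/(2·4·9) = -0.7071; θ_2 = 134.9968° (elbow-up)
β = atan2(2.8280,6.1720) = 24.6172°; ψ = atan2(6.3643,-2.3636) = 110.3742°
θ_1 = β − ψ = -85.7570°
θ_3 = φ − θ_1 − θ_2 = 130.7602° (wrapped to (-180°,180°])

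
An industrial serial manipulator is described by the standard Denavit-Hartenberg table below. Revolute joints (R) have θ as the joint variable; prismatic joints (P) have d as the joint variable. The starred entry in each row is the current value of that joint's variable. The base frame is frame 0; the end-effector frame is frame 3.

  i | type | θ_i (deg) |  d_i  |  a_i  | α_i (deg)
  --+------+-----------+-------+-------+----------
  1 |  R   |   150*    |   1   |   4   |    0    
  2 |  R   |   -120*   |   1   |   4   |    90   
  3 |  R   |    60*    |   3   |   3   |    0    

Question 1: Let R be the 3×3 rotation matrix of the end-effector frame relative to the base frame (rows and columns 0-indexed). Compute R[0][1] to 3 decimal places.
End-effector y-axis (col 1 of R) = (-0.7500,-0.4330,0.5000)
R[0][1] = -0.7500

-0.750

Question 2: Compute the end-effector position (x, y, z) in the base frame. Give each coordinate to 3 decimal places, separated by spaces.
2.799 2.152 4.598

after link 1: o_1 = (-3.4641, 2.0000, 1.0000)
after link 2: o_2 = (-0.0000, 4.0000, 2.0000)
after link 3: o_3 = (2.7990, 2.1519, 4.5981)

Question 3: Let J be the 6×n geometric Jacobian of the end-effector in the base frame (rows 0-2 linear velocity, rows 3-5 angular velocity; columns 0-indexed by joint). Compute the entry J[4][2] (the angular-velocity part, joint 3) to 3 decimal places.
axis z_2 = (0.5000,-0.8660,0.0000); lever o_n−o_2 = (2.7990,-1.8481,2.5981)
cross product → J_v[:, 2] = (-2.2500,-1.2990,1.5000)
J_ω[:, 2] = z_2
entry J[4][2] = -0.8660

-0.866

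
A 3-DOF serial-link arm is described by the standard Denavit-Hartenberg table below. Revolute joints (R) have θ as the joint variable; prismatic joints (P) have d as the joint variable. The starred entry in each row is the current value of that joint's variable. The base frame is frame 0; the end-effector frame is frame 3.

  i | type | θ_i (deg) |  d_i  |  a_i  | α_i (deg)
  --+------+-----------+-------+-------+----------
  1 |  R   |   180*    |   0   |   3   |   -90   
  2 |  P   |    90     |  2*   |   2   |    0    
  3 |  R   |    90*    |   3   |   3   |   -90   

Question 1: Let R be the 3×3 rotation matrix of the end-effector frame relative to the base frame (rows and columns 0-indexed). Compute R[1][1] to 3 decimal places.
1.000

End-effector y-axis (col 1 of R) = (0.0000,1.0000,-0.0000)
R[1][1] = 1.0000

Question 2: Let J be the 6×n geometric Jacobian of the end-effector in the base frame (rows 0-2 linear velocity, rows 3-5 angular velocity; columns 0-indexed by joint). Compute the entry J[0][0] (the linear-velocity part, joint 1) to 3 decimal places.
axis z_0 = ẑ; lever o_n−o_0 = (-0.0000,-5.0000,-2.0000)
cross product → J_v[:, 0] = (5.0000,-0.0000,0.0000)
J_ω[:, 0] = z_0
entry J[0][0] = 5.0000

5.000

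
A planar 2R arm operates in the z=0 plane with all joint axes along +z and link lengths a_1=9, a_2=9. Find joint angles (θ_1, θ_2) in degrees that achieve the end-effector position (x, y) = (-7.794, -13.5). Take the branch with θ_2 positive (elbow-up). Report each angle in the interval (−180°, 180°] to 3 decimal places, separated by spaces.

cos θ_2 = (242.9964−9²−9²)/(2·9·9) = 0.5000; θ_2 = 60.0015° (elbow-up)
β = atan2(-13.5000,-7.7940) = -119.9993°; ψ = atan2(7.7943,13.4998) = 30.0007°
θ_1 = β − ψ = -150.0000°

-150.000 60.001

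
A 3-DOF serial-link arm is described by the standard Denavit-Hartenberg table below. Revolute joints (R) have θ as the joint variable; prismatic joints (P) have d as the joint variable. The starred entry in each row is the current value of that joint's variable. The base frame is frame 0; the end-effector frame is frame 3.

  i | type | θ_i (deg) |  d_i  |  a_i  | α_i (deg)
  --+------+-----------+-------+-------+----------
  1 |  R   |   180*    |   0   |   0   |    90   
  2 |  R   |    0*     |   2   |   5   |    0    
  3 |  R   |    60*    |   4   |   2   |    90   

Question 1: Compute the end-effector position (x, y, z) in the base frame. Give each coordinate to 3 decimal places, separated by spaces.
after link 1: o_1 = (0.0000, 0.0000, 0.0000)
after link 2: o_2 = (-5.0000, 2.0000, 0.0000)
after link 3: o_3 = (-6.0000, 6.0000, 1.7321)

-6.000 6.000 1.732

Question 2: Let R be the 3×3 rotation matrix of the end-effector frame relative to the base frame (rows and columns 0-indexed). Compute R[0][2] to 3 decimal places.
-0.866

End-effector z-axis (col 2 of R) = (-0.8660,0.0000,-0.5000)
R[0][2] = -0.8660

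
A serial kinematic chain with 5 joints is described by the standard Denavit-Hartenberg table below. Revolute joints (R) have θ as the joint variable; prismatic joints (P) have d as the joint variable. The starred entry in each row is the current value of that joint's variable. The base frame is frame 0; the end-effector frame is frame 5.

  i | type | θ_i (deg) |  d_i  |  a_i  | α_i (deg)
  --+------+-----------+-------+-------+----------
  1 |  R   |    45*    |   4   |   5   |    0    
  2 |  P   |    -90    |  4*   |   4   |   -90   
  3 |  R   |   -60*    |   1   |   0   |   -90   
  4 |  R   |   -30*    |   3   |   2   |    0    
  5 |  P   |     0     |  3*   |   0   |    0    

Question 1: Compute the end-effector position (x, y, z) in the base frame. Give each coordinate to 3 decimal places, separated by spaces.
12.065 -2.165 6.500

after link 1: o_1 = (3.5355, 3.5355, 4.0000)
after link 2: o_2 = (6.3640, 0.7071, 8.0000)
after link 3: o_3 = (7.0711, 1.4142, 8.0000)
after link 4: o_4 = (10.2277, -0.3282, 8.0000)
after link 5: o_5 = (12.0648, -2.1653, 6.5000)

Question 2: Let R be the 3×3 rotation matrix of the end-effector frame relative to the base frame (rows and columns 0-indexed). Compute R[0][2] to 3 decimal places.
0.612

End-effector z-axis (col 2 of R) = (0.6124,-0.6124,-0.5000)
R[0][2] = 0.6124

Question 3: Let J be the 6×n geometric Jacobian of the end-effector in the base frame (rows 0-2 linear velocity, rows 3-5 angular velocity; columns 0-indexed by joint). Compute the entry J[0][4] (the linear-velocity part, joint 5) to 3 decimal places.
0.612

prismatic axis z_4 = (0.6124,-0.6124,-0.5000)
J_v[:, 4] = z_4; J_ω[:, 4] = (0,0,0)
entry J[0][4] = 0.6124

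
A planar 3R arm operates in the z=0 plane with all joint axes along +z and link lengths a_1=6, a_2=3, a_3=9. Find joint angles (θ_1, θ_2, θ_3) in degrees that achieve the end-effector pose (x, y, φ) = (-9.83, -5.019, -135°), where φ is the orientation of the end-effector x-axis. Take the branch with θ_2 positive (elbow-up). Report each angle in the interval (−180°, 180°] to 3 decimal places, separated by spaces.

wrist centre = target − a_3·(cos φ, sin φ) = (-3.4660, 1.3450)
cos θ_2 = (13.8223−6²−3²)/(2·6·3) = -0.8660; θ_2 = 150.0024° (elbow-up)
β = atan2(1.3450,-3.4660) = 158.7918°; ψ = atan2(1.4999,3.4019) = 23.7929°
θ_1 = β − ψ = 134.9989°
θ_3 = φ − θ_1 − θ_2 = -60.0013° (wrapped to (-180°,180°])

134.999 150.002 -60.001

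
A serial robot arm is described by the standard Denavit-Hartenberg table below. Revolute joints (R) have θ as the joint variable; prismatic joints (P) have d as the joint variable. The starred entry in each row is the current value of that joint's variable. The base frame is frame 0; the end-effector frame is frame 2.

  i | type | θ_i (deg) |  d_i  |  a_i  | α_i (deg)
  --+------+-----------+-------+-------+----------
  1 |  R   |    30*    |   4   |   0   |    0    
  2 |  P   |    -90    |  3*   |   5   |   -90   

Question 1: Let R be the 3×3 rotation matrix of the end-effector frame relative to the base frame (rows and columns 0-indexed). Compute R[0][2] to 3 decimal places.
0.866

End-effector z-axis (col 2 of R) = (0.8660,0.5000,0.0000)
R[0][2] = 0.8660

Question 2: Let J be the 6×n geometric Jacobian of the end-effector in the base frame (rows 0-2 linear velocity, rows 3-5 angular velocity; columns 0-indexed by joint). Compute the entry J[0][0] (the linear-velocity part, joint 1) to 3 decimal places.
axis z_0 = ẑ; lever o_n−o_0 = (2.5000,-4.3301,7.0000)
cross product → J_v[:, 0] = (4.3301,2.5000,-0.0000)
J_ω[:, 0] = z_0
entry J[0][0] = 4.3301

4.330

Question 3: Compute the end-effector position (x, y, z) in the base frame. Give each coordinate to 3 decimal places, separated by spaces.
2.500 -4.330 7.000

after link 1: o_1 = (0.0000, 0.0000, 4.0000)
after link 2: o_2 = (2.5000, -4.3301, 7.0000)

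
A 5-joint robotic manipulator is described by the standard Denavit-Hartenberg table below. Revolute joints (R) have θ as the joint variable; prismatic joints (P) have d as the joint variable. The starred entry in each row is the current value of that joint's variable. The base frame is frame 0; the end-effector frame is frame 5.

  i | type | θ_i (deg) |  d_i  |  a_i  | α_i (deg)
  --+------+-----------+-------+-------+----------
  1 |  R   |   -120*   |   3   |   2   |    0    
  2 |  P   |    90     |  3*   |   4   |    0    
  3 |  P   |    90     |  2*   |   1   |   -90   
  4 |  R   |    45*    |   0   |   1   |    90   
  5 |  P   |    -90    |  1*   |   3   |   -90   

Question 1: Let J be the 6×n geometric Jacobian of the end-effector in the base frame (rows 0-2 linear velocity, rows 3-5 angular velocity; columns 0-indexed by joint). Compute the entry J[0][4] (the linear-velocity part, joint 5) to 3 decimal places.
prismatic axis z_4 = (0.3536,0.6124,0.7071)
J_v[:, 4] = z_4; J_ω[:, 4] = (0,0,0)
entry J[0][4] = 0.3536

0.354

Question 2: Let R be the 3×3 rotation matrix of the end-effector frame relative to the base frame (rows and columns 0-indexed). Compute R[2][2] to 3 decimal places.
End-effector z-axis (col 2 of R) = (0.3536,0.6124,-0.7071)
R[2][2] = -0.7071

-0.707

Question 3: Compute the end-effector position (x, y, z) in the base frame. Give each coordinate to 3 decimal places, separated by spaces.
6.269 -3.141 8.000

after link 1: o_1 = (-1.0000, -1.7321, 3.0000)
after link 2: o_2 = (2.4641, -3.7321, 6.0000)
after link 3: o_3 = (2.9641, -2.8660, 8.0000)
after link 4: o_4 = (3.3177, -2.2537, 7.2929)
after link 5: o_5 = (6.2693, -3.1413, 8.0000)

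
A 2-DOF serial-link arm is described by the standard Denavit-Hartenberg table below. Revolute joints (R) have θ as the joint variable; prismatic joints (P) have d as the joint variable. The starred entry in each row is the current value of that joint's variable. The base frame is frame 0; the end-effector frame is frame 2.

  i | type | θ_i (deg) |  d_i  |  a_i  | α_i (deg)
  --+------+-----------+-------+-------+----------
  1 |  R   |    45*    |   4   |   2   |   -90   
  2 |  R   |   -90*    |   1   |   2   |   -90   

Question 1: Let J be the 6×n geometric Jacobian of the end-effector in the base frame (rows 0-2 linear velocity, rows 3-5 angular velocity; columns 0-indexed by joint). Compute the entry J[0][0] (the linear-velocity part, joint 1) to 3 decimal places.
-2.121

axis z_0 = ẑ; lever o_n−o_0 = (0.7071,2.1213,6.0000)
cross product → J_v[:, 0] = (-2.1213,0.7071,0.0000)
J_ω[:, 0] = z_0
entry J[0][0] = -2.1213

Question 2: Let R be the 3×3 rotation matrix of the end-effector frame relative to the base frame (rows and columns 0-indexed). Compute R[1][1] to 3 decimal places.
End-effector y-axis (col 1 of R) = (0.7071,-0.7071,-0.0000)
R[1][1] = -0.7071

-0.707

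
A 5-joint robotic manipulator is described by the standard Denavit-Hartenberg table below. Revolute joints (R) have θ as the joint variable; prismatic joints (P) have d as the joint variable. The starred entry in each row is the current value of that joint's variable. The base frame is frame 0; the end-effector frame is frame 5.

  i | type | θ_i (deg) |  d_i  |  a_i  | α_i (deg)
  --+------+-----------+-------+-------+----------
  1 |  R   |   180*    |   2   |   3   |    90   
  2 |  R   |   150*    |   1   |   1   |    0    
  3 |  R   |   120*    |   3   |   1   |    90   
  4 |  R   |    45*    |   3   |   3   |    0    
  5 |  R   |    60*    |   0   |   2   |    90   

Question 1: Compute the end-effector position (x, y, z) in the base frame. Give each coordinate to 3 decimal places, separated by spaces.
after link 1: o_1 = (-3.0000, 0.0000, 2.0000)
after link 2: o_2 = (-2.1340, 1.0000, 2.5000)
after link 3: o_3 = (-2.1340, 4.0000, 1.5000)
after link 4: o_4 = (0.8660, 6.1213, -0.6213)
after link 5: o_5 = (0.8660, 8.0532, -0.1037)

0.866 8.053 -0.104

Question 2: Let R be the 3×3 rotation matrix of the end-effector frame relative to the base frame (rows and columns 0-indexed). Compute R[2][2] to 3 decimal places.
End-effector z-axis (col 2 of R) = (0.0000,0.2588,-0.9659)
R[2][2] = -0.9659

-0.966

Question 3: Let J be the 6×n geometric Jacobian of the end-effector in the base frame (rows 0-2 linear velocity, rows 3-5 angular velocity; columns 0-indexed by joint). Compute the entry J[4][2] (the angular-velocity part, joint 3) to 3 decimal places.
axis z_2 = (0.0000,1.0000,0.0000); lever o_n−o_2 = (3.0000,7.0532,-2.6037)
cross product → J_v[:, 2] = (-2.6037,0.0000,-3.0000)
J_ω[:, 2] = z_2
entry J[4][2] = 1.0000

1.000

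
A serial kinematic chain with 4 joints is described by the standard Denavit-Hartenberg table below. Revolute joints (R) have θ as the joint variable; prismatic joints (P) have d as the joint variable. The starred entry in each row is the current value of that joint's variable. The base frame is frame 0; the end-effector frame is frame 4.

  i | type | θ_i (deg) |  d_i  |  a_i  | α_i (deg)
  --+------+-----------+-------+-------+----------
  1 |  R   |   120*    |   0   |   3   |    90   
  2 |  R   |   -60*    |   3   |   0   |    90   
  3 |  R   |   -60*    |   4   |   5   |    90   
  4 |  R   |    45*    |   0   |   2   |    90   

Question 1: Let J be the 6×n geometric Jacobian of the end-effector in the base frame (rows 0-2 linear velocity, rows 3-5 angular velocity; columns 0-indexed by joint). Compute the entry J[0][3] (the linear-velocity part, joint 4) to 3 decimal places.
1.850

axis z_3 = (-0.2165,-0.6250,0.7500); lever o_n−o_3 = (-0.6251,-1.3668,-1.3195)
cross product → J_v[:, 3] = (1.8498,-0.7545,-0.0947)
J_ω[:, 3] = z_3
entry J[0][3] = 1.8498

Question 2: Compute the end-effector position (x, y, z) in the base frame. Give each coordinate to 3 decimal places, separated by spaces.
after link 1: o_1 = (-1.5000, 2.5981, 0.0000)
after link 2: o_2 = (1.0981, 4.0981, 0.0000)
after link 3: o_3 = (-1.5449, 0.0155, -4.1651)
after link 4: o_4 = (-2.1699, -1.3513, -5.4845)

-2.170 -1.351 -5.485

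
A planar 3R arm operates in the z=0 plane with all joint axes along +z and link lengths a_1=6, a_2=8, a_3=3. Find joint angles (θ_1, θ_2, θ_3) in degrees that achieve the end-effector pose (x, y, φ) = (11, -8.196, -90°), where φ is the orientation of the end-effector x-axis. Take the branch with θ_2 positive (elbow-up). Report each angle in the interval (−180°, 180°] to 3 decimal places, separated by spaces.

wrist centre = target − a_3·(cos φ, sin φ) = (11.0000, -5.1960)
cos θ_2 = (147.9984−6²−8²)/(2·6·8) = 0.5000; θ_2 = 60.0011° (elbow-up)
β = atan2(-5.1960,11.0000) = -25.2843°; ψ = atan2(6.9283,9.9999) = 34.7157°
θ_1 = β − ψ = -60.0000°
θ_3 = φ − θ_1 − θ_2 = -90.0011° (wrapped to (-180°,180°])

-60.000 60.001 -90.001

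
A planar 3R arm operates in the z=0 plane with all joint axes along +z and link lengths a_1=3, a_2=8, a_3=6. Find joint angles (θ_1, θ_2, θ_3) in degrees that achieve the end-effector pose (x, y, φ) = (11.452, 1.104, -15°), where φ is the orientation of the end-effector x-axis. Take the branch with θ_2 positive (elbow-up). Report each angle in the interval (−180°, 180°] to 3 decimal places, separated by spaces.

-90.007 135.007 -60.001

wrist centre = target − a_3·(cos φ, sin φ) = (5.6564, 2.6569)
cos θ_2 = (39.0546−3²−8²)/(2·3·8) = -0.7072; θ_2 = 135.0073° (elbow-up)
β = atan2(2.6569,5.6564) = 25.1601°; ψ = atan2(5.6561,-2.6576) = 115.1668°
θ_1 = β − ψ = -90.0067°
θ_3 = φ − θ_1 − θ_2 = -60.0006° (wrapped to (-180°,180°])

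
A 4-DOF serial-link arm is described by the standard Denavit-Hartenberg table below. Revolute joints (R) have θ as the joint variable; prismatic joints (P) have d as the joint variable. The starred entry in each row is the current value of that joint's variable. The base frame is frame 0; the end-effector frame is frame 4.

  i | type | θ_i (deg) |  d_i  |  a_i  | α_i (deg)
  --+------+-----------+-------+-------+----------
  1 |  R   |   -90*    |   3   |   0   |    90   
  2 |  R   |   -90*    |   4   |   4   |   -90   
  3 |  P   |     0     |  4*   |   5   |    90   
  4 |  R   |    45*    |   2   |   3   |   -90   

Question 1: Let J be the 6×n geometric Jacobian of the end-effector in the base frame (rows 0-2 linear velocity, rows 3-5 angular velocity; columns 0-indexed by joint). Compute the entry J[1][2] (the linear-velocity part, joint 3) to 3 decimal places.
-1.000

prismatic axis z_2 = (0.0000,-1.0000,0.0000)
J_v[:, 2] = z_2; J_ω[:, 2] = (0,0,0)
entry J[1][2] = -1.0000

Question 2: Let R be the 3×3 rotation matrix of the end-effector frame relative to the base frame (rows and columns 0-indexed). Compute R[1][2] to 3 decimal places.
-0.707

End-effector z-axis (col 2 of R) = (0.0000,-0.7071,0.7071)
R[1][2] = -0.7071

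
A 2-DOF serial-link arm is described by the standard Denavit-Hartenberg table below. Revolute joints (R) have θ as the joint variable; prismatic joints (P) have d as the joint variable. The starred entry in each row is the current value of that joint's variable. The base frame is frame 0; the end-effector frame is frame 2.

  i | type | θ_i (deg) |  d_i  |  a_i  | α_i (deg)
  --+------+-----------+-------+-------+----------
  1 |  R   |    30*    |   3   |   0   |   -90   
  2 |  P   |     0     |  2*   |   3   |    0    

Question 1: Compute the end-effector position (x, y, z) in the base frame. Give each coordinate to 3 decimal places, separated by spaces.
after link 1: o_1 = (0.0000, 0.0000, 3.0000)
after link 2: o_2 = (1.5981, 3.2321, 3.0000)

1.598 3.232 3.000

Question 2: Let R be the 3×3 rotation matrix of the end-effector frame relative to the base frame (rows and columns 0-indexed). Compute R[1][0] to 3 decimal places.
0.500

End-effector x-axis (col 0 of R) = (0.8660,0.5000,0.0000)
R[1][0] = 0.5000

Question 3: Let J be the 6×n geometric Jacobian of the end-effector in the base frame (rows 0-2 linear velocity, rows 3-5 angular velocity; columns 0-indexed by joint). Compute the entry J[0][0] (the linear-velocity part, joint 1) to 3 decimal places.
-3.232

axis z_0 = ẑ; lever o_n−o_0 = (1.5981,3.2321,3.0000)
cross product → J_v[:, 0] = (-3.2321,1.5981,0.0000)
J_ω[:, 0] = z_0
entry J[0][0] = -3.2321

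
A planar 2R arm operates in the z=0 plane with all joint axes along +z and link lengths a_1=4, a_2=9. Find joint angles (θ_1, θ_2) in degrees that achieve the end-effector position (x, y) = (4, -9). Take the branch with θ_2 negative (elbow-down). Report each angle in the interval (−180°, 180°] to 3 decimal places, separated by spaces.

0.000 -90.000

cos θ_2 = (97.0000−4²−9²)/(2·4·9) = 0.0000; θ_2 = -90.0000° (elbow-down)
β = atan2(-9.0000,4.0000) = -66.0375°; ψ = atan2(-9.0000,4.0000) = -66.0375°
θ_1 = β − ψ = 0.0000°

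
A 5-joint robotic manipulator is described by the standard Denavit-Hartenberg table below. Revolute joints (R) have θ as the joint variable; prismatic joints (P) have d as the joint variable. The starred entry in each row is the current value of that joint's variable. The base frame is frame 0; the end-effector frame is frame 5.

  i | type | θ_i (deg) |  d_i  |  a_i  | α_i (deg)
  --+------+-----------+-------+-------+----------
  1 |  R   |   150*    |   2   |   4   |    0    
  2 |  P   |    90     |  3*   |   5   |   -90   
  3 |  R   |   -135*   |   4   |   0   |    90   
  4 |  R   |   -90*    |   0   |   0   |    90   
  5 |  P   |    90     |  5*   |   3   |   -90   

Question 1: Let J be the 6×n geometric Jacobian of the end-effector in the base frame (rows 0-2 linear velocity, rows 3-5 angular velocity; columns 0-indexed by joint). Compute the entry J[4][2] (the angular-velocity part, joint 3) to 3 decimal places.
-0.500

axis z_2 = (0.8660,-0.5000,0.0000); lever o_n−o_2 = (2.7570,-3.2247,-5.6569)
cross product → J_v[:, 2] = (2.8284,4.8990,-1.4142)
J_ω[:, 2] = z_2
entry J[4][2] = -0.5000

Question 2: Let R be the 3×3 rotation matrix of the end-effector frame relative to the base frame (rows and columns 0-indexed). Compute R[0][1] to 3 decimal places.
End-effector y-axis (col 1 of R) = (0.3536,0.6124,0.7071)
R[0][1] = 0.3536

0.354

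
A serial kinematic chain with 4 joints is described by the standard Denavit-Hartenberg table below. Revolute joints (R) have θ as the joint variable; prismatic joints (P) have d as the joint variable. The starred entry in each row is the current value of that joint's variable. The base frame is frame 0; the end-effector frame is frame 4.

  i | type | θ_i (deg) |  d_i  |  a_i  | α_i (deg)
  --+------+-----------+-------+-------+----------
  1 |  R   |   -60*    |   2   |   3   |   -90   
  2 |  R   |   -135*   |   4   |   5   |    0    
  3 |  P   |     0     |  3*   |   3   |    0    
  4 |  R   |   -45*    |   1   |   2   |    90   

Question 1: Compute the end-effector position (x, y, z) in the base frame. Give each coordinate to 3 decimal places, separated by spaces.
4.600 8.033 7.657

after link 1: o_1 = (1.5000, -2.5981, 2.0000)
after link 2: o_2 = (3.1963, 2.4638, 5.5355)
after link 3: o_3 = (4.7338, 5.8009, 7.6569)
after link 4: o_4 = (4.5998, 8.0330, 7.6569)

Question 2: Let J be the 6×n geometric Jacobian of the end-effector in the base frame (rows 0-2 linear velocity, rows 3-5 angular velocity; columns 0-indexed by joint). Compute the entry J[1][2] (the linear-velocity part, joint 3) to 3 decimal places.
prismatic axis z_2 = (0.8660,0.5000,0.0000)
J_v[:, 2] = z_2; J_ω[:, 2] = (0,0,0)
entry J[1][2] = 0.5000

0.500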